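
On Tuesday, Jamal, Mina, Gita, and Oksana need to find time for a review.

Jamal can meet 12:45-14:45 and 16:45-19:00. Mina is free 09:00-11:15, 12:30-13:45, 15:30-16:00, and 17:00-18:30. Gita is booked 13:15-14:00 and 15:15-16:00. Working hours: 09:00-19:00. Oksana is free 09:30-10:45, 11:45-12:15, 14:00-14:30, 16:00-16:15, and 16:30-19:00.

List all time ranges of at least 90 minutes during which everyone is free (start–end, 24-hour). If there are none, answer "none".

17:00–18:30

Gita free within 09:00–19:00: 09:00–13:15, 14:00–15:15, 16:00–19:00.
Jamal ∩ Mina: 12:45–13:45, 17:00–18:30.
Jamal ∩ Mina ∩ Gita: 12:45–13:15, 17:00–18:30.
Jamal ∩ Mina ∩ Gita ∩ Oksana: 17:00–18:30.
Windows ≥ 90 min: 17:00–18:30.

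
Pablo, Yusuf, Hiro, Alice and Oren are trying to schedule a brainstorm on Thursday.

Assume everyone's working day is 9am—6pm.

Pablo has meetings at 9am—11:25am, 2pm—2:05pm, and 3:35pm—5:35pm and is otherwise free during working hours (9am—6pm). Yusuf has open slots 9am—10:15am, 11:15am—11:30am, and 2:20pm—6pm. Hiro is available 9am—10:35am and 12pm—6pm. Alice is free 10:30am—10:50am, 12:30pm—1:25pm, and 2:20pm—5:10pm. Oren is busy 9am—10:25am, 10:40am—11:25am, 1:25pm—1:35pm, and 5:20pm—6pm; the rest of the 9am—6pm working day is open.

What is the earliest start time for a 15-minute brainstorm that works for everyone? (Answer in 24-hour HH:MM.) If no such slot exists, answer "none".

14:20

Pablo free within 09:00–18:00: 11:25–14:00, 14:05–15:35, 17:35–18:00.
Oren free within 09:00–18:00: 10:25–10:40, 11:25–13:25, 13:35–17:20.
Pablo ∩ Yusuf: 11:25–11:30, 14:20–15:35, 17:35–18:00.
Pablo ∩ Yusuf ∩ Hiro: 14:20–15:35, 17:35–18:00.
Pablo ∩ Yusuf ∩ Hiro ∩ Alice: 14:20–15:35.
Pablo ∩ Yusuf ∩ Hiro ∩ Alice ∩ Oren: 14:20–15:35.
Windows ≥ 15 min: 14:20–15:35.
Earliest such window starts at 14:20.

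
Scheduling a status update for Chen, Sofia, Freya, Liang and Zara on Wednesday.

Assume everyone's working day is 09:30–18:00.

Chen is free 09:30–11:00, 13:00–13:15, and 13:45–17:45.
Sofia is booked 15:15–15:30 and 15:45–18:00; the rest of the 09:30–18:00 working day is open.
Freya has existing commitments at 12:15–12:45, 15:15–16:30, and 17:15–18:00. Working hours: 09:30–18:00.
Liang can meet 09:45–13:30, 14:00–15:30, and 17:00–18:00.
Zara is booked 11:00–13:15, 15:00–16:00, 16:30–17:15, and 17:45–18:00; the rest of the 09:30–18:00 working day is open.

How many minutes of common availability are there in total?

135 minutes

Sofia free within 09:30–18:00: 09:30–15:15, 15:30–15:45.
Freya free within 09:30–18:00: 09:30–12:15, 12:45–15:15, 16:30–17:15.
Zara free within 09:30–18:00: 09:30–11:00, 13:15–15:00, 16:00–16:30, 17:15–17:45.
Chen ∩ Sofia: 09:30–11:00, 13:00–13:15, 13:45–15:15, 15:30–15:45.
Chen ∩ Sofia ∩ Freya: 09:30–11:00, 13:00–13:15, 13:45–15:15.
Chen ∩ Sofia ∩ Freya ∩ Liang: 09:45–11:00, 13:00–13:15, 14:00–15:15.
Chen ∩ Sofia ∩ Freya ∩ Liang ∩ Zara: 09:45–11:00, 14:00–15:00.
Total common minutes: 75 + 60 = 135.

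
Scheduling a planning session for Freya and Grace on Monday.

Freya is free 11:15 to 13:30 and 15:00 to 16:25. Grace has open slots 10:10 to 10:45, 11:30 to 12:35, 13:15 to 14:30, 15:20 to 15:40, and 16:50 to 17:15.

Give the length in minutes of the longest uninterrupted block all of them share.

Freya ∩ Grace: 11:30–12:35, 13:15–13:30, 15:20–15:40.
Common window lengths: 65, 15, 20 min; longest is 65.

65 minutes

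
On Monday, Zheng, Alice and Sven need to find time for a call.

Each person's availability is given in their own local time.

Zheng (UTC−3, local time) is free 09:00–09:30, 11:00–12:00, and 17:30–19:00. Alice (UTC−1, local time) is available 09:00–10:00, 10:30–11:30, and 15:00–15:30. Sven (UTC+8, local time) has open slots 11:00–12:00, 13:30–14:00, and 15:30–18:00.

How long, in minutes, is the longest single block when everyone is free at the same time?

Zheng → UTC: 12:00–12:30, 14:00–15:00, 20:30–22:00.
Alice → UTC: 10:00–11:00, 11:30–12:30, 16:00–16:30.
Sven → UTC: 03:00–04:00, 05:30–06:00, 07:30–10:00.
Zheng ∩ Alice: 12:00–12:30.
Zheng ∩ Alice ∩ Sven: (none).
No common window.

0 minutes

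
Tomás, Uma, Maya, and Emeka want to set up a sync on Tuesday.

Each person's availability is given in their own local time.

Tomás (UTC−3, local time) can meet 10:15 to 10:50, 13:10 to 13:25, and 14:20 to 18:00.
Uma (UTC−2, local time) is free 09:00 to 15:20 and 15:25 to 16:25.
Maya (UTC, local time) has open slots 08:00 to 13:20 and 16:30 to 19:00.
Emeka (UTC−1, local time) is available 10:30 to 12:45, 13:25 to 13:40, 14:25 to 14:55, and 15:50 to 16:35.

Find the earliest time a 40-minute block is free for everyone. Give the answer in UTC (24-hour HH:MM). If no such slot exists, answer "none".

none

Tomás → UTC: 13:15–13:50, 16:10–16:25, 17:20–21:00.
Uma → UTC: 11:00–17:20, 17:25–18:25.
Maya → UTC: 08:00–13:20, 16:30–19:00.
Emeka → UTC: 11:30–13:45, 14:25–14:40, 15:25–15:55, 16:50–17:35.
Tomás ∩ Uma: 13:15–13:50, 16:10–16:25, 17:25–18:25.
Tomás ∩ Uma ∩ Maya: 13:15–13:20, 17:25–18:25.
Tomás ∩ Uma ∩ Maya ∩ Emeka: 13:15–13:20, 17:25–17:35.
Windows ≥ 40 min: (none).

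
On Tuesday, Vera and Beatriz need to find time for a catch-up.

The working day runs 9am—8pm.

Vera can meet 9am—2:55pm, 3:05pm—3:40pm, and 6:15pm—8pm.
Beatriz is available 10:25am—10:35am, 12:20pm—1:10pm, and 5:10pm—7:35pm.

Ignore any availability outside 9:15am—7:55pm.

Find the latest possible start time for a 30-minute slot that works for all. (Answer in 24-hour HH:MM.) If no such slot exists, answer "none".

19:05

Vera ∩ Beatriz: 10:25–10:35, 12:20–13:10, 18:15–19:35.
Restricted to 09:15–19:55: 10:25–10:35, 12:20–13:10, 18:15–19:35.
Windows ≥ 30 min: 12:20–13:10, 18:15–19:35.
Latest start in the last window 18:15–19:35 is 19:35 − 30 min = 19:05.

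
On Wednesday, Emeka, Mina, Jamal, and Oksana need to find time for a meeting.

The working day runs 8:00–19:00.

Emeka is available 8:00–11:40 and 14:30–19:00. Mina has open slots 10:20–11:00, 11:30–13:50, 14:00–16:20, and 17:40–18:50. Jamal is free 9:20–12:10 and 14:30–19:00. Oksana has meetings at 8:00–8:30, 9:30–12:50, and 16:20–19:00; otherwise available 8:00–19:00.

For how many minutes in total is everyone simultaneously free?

110 minutes

Oksana free within 08:00–19:00: 08:30–09:30, 12:50–16:20.
Emeka ∩ Mina: 10:20–11:00, 11:30–11:40, 14:30–16:20, 17:40–18:50.
Emeka ∩ Mina ∩ Jamal: 10:20–11:00, 11:30–11:40, 14:30–16:20, 17:40–18:50.
Emeka ∩ Mina ∩ Jamal ∩ Oksana: 14:30–16:20.
Total common minutes: 110.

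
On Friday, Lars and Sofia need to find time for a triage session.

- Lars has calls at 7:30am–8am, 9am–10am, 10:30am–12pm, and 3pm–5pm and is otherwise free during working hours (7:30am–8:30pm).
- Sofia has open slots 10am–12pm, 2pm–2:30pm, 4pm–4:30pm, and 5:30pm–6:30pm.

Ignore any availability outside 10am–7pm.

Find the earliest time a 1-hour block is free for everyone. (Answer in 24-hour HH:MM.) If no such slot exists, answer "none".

17:30

Lars free within 07:30–20:30: 08:00–09:00, 10:00–10:30, 12:00–15:00, 17:00–20:30.
Lars ∩ Sofia: 10:00–10:30, 14:00–14:30, 17:30–18:30.
Restricted to 10:00–19:00: 10:00–10:30, 14:00–14:30, 17:30–18:30.
Windows ≥ 60 min: 17:30–18:30.
Earliest such window starts at 17:30.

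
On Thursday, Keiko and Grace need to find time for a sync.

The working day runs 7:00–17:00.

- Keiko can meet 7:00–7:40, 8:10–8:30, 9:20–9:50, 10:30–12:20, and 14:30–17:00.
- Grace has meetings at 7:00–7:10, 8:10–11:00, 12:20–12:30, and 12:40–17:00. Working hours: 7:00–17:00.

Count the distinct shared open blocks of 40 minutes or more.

Grace free within 07:00–17:00: 07:10–08:10, 11:00–12:20, 12:30–12:40.
Keiko ∩ Grace: 07:10–07:40, 11:00–12:20.
Windows ≥ 40 min: 11:00–12:20.
That's 1 window.

1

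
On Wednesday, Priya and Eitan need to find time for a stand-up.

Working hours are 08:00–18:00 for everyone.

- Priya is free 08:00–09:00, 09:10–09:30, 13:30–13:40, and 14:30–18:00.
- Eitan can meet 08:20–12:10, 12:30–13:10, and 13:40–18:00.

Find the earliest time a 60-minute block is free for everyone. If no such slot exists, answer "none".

Priya ∩ Eitan: 08:20–09:00, 09:10–09:30, 14:30–18:00.
Windows ≥ 60 min: 14:30–18:00.
Earliest such window starts at 14:30.

14:30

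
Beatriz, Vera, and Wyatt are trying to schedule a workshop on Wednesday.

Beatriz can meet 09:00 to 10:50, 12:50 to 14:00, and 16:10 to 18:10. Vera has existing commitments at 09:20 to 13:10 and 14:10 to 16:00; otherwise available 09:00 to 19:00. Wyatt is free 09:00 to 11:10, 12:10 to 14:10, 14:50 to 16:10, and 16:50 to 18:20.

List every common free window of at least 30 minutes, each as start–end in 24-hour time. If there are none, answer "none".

Vera free within 09:00–19:00: 09:00–09:20, 13:10–14:10, 16:00–19:00.
Beatriz ∩ Vera: 09:00–09:20, 13:10–14:00, 16:10–18:10.
Beatriz ∩ Vera ∩ Wyatt: 09:00–09:20, 13:10–14:00, 16:50–18:10.
Windows ≥ 30 min: 13:10–14:00, 16:50–18:10.

13:10–14:00, 16:50–18:10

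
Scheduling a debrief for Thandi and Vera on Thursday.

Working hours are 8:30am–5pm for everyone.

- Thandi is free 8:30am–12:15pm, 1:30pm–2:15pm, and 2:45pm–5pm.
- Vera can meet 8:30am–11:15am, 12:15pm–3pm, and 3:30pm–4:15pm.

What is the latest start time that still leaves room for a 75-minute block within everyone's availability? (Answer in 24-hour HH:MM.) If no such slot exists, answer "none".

10:00

Thandi ∩ Vera: 08:30–11:15, 13:30–14:15, 14:45–15:00, 15:30–16:15.
Windows ≥ 75 min: 08:30–11:15.
Latest start in the last window 08:30–11:15 is 11:15 − 75 min = 10:00.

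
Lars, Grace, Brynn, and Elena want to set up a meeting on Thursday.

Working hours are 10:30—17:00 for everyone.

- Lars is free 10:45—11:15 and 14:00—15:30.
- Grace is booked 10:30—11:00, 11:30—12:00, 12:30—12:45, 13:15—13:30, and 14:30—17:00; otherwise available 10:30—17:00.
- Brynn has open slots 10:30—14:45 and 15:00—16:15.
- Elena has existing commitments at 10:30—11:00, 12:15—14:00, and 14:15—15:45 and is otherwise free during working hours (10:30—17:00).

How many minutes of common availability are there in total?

Grace free within 10:30–17:00: 11:00–11:30, 12:00–12:30, 12:45–13:15, 13:30–14:30.
Elena free within 10:30–17:00: 11:00–12:15, 14:00–14:15, 15:45–17:00.
Lars ∩ Grace: 11:00–11:15, 14:00–14:30.
Lars ∩ Grace ∩ Brynn: 11:00–11:15, 14:00–14:30.
Lars ∩ Grace ∩ Brynn ∩ Elena: 11:00–11:15, 14:00–14:15.
Total common minutes: 15 + 15 = 30.

30 minutes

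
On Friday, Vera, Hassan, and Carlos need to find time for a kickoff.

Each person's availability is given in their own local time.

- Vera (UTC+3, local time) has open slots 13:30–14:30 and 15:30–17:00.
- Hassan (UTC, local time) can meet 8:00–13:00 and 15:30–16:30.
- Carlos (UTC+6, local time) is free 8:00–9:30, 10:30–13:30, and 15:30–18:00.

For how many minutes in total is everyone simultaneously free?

60 minutes

Vera → UTC: 10:30–11:30, 12:30–14:00.
Hassan → UTC: 08:00–13:00, 15:30–16:30.
Carlos → UTC: 02:00–03:30, 04:30–07:30, 09:30–12:00.
Vera ∩ Hassan: 10:30–11:30, 12:30–13:00.
Vera ∩ Hassan ∩ Carlos: 10:30–11:30.
Total common minutes: 60.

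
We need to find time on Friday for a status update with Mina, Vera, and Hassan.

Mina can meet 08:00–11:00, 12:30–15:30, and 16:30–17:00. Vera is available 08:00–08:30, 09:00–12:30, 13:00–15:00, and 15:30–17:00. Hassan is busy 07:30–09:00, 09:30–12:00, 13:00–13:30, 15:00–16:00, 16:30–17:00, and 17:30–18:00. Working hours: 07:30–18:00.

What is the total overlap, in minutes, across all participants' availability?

120 minutes

Hassan free within 07:30–18:00: 09:00–09:30, 12:00–13:00, 13:30–15:00, 16:00–16:30, 17:00–17:30.
Mina ∩ Vera: 08:00–08:30, 09:00–11:00, 13:00–15:00, 16:30–17:00.
Mina ∩ Vera ∩ Hassan: 09:00–09:30, 13:30–15:00.
Total common minutes: 30 + 90 = 120.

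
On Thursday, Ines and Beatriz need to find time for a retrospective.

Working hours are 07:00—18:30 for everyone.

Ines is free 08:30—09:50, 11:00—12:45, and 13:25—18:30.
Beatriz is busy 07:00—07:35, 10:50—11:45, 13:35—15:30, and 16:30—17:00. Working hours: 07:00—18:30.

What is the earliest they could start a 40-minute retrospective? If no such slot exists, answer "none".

Beatriz free within 07:00–18:30: 07:35–10:50, 11:45–13:35, 15:30–16:30, 17:00–18:30.
Ines ∩ Beatriz: 08:30–09:50, 11:45–12:45, 13:25–13:35, 15:30–16:30, 17:00–18:30.
Windows ≥ 40 min: 08:30–09:50, 11:45–12:45, 15:30–16:30, 17:00–18:30.
Earliest such window starts at 08:30.

08:30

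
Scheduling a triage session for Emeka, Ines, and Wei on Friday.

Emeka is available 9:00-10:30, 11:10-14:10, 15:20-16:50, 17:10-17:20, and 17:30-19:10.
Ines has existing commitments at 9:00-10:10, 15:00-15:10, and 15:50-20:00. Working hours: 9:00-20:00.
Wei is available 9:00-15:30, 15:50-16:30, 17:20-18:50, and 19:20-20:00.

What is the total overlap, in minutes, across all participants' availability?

Ines free within 09:00–20:00: 10:10–15:00, 15:10–15:50.
Emeka ∩ Ines: 10:10–10:30, 11:10–14:10, 15:20–15:50.
Emeka ∩ Ines ∩ Wei: 10:10–10:30, 11:10–14:10, 15:20–15:30.
Total common minutes: 20 + 180 + 10 = 210.

210 minutes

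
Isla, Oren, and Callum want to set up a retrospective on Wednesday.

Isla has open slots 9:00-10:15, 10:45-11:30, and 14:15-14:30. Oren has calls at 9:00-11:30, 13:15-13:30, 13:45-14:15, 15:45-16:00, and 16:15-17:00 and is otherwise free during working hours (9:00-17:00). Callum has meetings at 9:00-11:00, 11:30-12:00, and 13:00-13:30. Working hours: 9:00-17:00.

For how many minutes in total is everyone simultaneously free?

Oren free within 09:00–17:00: 11:30–13:15, 13:30–13:45, 14:15–15:45, 16:00–16:15.
Callum free within 09:00–17:00: 11:00–11:30, 12:00–13:00, 13:30–17:00.
Isla ∩ Oren: 14:15–14:30.
Isla ∩ Oren ∩ Callum: 14:15–14:30.
Total common minutes: 15.

15 minutes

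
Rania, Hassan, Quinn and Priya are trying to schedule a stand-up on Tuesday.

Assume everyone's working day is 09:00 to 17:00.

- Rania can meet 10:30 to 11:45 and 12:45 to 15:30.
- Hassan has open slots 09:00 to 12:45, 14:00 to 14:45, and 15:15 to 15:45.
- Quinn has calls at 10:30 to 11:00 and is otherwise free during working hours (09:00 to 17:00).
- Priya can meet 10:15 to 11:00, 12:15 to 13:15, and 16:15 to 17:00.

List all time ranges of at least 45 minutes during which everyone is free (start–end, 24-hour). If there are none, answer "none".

Quinn free within 09:00–17:00: 09:00–10:30, 11:00–17:00.
Rania ∩ Hassan: 10:30–11:45, 14:00–14:45, 15:15–15:30.
Rania ∩ Hassan ∩ Quinn: 11:00–11:45, 14:00–14:45, 15:15–15:30.
Rania ∩ Hassan ∩ Quinn ∩ Priya: (none).
Windows ≥ 45 min: (none).

none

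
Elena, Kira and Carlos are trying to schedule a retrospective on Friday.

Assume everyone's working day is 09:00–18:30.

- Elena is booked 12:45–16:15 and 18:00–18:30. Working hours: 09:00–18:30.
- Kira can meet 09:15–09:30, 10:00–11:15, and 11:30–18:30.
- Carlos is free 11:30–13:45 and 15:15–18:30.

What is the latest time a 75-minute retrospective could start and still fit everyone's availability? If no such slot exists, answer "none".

16:45

Elena free within 09:00–18:30: 09:00–12:45, 16:15–18:00.
Elena ∩ Kira: 09:15–09:30, 10:00–11:15, 11:30–12:45, 16:15–18:00.
Elena ∩ Kira ∩ Carlos: 11:30–12:45, 16:15–18:00.
Windows ≥ 75 min: 11:30–12:45, 16:15–18:00.
Latest start in the last window 16:15–18:00 is 18:00 − 75 min = 16:45.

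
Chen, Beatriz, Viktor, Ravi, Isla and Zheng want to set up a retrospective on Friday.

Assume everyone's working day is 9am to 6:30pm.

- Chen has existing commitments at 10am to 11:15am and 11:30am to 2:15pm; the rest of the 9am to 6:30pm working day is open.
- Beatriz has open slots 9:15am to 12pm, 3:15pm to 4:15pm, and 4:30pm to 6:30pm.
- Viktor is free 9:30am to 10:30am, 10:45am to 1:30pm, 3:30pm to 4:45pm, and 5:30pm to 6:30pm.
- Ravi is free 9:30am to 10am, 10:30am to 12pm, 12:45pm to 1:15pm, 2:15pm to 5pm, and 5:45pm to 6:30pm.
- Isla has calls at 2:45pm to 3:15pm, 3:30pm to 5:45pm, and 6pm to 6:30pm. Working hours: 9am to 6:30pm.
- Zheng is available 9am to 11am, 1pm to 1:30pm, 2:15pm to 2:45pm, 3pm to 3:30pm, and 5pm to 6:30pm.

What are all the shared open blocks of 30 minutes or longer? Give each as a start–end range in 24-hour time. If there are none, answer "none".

Chen free within 09:00–18:30: 09:00–10:00, 11:15–11:30, 14:15–18:30.
Isla free within 09:00–18:30: 09:00–14:45, 15:15–15:30, 17:45–18:00.
Chen ∩ Beatriz: 09:15–10:00, 11:15–11:30, 15:15–16:15, 16:30–18:30.
Chen ∩ Beatriz ∩ Viktor: 09:30–10:00, 11:15–11:30, 15:30–16:15, 16:30–16:45, 17:30–18:30.
Chen ∩ Beatriz ∩ Viktor ∩ Ravi: 09:30–10:00, 11:15–11:30, 15:30–16:15, 16:30–16:45, 17:45–18:30.
Chen ∩ Beatriz ∩ Viktor ∩ Ravi ∩ Isla: 09:30–10:00, 11:15–11:30, 17:45–18:00.
Chen ∩ Beatriz ∩ Viktor ∩ Ravi ∩ Isla ∩ Zheng: 09:30–10:00, 17:45–18:00.
Windows ≥ 30 min: 09:30–10:00.

09:30–10:00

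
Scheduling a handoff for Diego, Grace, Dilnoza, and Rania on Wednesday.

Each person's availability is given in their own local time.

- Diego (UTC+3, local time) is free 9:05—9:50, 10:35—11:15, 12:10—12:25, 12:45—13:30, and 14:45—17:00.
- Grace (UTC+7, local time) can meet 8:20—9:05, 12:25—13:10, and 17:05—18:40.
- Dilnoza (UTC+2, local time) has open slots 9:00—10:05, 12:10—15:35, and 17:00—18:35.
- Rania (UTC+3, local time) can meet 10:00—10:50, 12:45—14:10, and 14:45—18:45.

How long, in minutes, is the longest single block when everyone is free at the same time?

20 minutes

Diego → UTC: 06:05–06:50, 07:35–08:15, 09:10–09:25, 09:45–10:30, 11:45–14:00.
Grace → UTC: 01:20–02:05, 05:25–06:10, 10:05–11:40.
Dilnoza → UTC: 07:00–08:05, 10:10–13:35, 15:00–16:35.
Rania → UTC: 07:00–07:50, 09:45–11:10, 11:45–15:45.
Diego ∩ Grace: 06:05–06:10, 10:05–10:30.
Diego ∩ Grace ∩ Dilnoza: 10:10–10:30.
Diego ∩ Grace ∩ Dilnoza ∩ Rania: 10:10–10:30.
Single common window of 20 minutes.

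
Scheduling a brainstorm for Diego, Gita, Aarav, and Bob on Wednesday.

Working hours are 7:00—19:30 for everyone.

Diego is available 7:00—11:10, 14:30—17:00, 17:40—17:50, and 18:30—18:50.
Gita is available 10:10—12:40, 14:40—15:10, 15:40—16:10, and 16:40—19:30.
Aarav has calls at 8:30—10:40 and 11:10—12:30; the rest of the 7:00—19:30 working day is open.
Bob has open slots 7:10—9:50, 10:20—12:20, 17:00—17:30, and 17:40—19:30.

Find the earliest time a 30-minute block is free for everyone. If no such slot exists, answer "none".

Aarav free within 07:00–19:30: 07:00–08:30, 10:40–11:10, 12:30–19:30.
Diego ∩ Gita: 10:10–11:10, 14:40–15:10, 15:40–16:10, 16:40–17:00, 17:40–17:50, 18:30–18:50.
Diego ∩ Gita ∩ Aarav: 10:40–11:10, 14:40–15:10, 15:40–16:10, 16:40–17:00, 17:40–17:50, 18:30–18:50.
Diego ∩ Gita ∩ Aarav ∩ Bob: 10:40–11:10, 17:40–17:50, 18:30–18:50.
Windows ≥ 30 min: 10:40–11:10.
Earliest such window starts at 10:40.

10:40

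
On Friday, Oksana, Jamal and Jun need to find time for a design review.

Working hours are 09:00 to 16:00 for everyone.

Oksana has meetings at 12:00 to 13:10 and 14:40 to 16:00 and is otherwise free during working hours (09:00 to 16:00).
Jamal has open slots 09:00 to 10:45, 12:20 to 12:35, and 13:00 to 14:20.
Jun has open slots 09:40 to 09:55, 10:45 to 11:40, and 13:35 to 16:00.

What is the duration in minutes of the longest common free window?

45 minutes

Oksana free within 09:00–16:00: 09:00–12:00, 13:10–14:40.
Oksana ∩ Jamal: 09:00–10:45, 13:10–14:20.
Oksana ∩ Jamal ∩ Jun: 09:40–09:55, 13:35–14:20.
Common window lengths: 15, 45 min; longest is 45.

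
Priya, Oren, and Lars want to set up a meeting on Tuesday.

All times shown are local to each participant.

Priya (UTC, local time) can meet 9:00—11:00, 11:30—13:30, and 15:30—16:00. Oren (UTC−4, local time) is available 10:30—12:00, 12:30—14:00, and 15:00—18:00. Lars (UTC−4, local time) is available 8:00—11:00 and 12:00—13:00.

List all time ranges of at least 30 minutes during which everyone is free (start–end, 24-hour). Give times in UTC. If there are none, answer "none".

none

Priya → UTC: 09:00–11:00, 11:30–13:30, 15:30–16:00.
Oren → UTC: 14:30–16:00, 16:30–18:00, 19:00–22:00.
Lars → UTC: 12:00–15:00, 16:00–17:00.
Priya ∩ Oren: 15:30–16:00.
Priya ∩ Oren ∩ Lars: (none).
Windows ≥ 30 min: (none).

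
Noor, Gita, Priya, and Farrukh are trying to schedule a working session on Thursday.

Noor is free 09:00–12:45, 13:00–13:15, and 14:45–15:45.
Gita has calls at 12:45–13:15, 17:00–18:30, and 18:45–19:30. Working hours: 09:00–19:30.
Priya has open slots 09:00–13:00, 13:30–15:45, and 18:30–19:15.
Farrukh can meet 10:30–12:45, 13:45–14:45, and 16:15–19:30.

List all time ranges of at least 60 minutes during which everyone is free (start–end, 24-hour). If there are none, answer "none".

10:30–12:45

Gita free within 09:00–19:30: 09:00–12:45, 13:15–17:00, 18:30–18:45.
Noor ∩ Gita: 09:00–12:45, 14:45–15:45.
Noor ∩ Gita ∩ Priya: 09:00–12:45, 14:45–15:45.
Noor ∩ Gita ∩ Priya ∩ Farrukh: 10:30–12:45.
Windows ≥ 60 min: 10:30–12:45.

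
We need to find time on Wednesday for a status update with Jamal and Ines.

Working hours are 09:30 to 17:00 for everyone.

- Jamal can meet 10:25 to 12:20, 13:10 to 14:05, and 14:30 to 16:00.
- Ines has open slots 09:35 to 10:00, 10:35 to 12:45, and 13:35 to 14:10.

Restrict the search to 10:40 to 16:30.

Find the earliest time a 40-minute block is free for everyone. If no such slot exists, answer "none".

Jamal ∩ Ines: 10:35–12:20, 13:35–14:05.
Restricted to 10:40–16:30: 10:40–12:20, 13:35–14:05.
Windows ≥ 40 min: 10:40–12:20.
Earliest such window starts at 10:40.

10:40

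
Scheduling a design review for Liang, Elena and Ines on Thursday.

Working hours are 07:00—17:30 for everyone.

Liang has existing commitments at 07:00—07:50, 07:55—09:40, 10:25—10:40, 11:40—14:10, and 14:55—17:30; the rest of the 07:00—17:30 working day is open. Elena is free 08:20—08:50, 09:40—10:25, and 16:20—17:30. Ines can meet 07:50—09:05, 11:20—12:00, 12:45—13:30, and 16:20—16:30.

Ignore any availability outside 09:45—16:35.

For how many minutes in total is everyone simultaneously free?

Liang free within 07:00–17:30: 07:50–07:55, 09:40–10:25, 10:40–11:40, 14:10–14:55.
Liang ∩ Elena: 09:40–10:25.
Liang ∩ Elena ∩ Ines: (none).
Restricted to 09:45–16:35: (none).
Total common minutes: 0.

0 minutes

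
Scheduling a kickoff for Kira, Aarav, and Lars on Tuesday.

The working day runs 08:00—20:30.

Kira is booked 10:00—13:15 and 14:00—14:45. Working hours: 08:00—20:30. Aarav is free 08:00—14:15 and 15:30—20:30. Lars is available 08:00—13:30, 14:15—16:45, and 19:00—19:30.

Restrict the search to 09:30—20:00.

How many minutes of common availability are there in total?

Kira free within 08:00–20:30: 08:00–10:00, 13:15–14:00, 14:45–20:30.
Kira ∩ Aarav: 08:00–10:00, 13:15–14:00, 15:30–20:30.
Kira ∩ Aarav ∩ Lars: 08:00–10:00, 13:15–13:30, 15:30–16:45, 19:00–19:30.
Restricted to 09:30–20:00: 09:30–10:00, 13:15–13:30, 15:30–16:45, 19:00–19:30.
Total common minutes: 30 + 15 + 75 + 30 = 150.

150 minutes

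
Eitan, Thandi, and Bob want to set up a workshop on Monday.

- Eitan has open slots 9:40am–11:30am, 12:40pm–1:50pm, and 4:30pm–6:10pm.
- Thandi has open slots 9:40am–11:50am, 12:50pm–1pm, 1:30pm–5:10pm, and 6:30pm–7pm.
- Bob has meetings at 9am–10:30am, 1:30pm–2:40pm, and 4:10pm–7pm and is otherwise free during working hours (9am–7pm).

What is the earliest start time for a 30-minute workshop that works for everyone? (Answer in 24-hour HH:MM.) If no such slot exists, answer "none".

10:30

Bob free within 09:00–19:00: 10:30–13:30, 14:40–16:10.
Eitan ∩ Thandi: 09:40–11:30, 12:50–13:00, 13:30–13:50, 16:30–17:10.
Eitan ∩ Thandi ∩ Bob: 10:30–11:30, 12:50–13:00.
Windows ≥ 30 min: 10:30–11:30.
Earliest such window starts at 10:30.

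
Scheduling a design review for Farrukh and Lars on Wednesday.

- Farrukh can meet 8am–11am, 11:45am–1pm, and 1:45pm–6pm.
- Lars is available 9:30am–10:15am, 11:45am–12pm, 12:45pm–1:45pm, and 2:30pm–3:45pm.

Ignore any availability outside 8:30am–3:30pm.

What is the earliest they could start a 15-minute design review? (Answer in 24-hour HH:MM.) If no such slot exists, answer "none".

09:30

Farrukh ∩ Lars: 09:30–10:15, 11:45–12:00, 12:45–13:00, 14:30–15:45.
Restricted to 08:30–15:30: 09:30–10:15, 11:45–12:00, 12:45–13:00, 14:30–15:30.
Windows ≥ 15 min: 09:30–10:15, 11:45–12:00, 12:45–13:00, 14:30–15:30.
Earliest such window starts at 09:30.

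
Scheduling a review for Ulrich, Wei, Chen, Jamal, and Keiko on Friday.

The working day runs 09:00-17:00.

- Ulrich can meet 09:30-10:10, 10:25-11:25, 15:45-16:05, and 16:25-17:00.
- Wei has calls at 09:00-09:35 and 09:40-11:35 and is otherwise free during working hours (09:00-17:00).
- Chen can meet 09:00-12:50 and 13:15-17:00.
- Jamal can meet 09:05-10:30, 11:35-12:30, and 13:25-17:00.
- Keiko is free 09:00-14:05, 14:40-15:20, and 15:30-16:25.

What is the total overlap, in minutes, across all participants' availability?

25 minutes

Wei free within 09:00–17:00: 09:35–09:40, 11:35–17:00.
Ulrich ∩ Wei: 09:35–09:40, 15:45–16:05, 16:25–17:00.
Ulrich ∩ Wei ∩ Chen: 09:35–09:40, 15:45–16:05, 16:25–17:00.
Ulrich ∩ Wei ∩ Chen ∩ Jamal: 09:35–09:40, 15:45–16:05, 16:25–17:00.
Ulrich ∩ Wei ∩ Chen ∩ Jamal ∩ Keiko: 09:35–09:40, 15:45–16:05.
Total common minutes: 5 + 20 = 25.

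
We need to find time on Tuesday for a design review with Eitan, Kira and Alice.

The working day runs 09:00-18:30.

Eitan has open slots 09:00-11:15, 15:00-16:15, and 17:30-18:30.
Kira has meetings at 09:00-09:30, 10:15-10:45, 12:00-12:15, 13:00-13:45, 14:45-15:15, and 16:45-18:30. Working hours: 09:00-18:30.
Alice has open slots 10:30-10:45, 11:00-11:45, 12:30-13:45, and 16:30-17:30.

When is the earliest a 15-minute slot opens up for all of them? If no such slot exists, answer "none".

11:00

Kira free within 09:00–18:30: 09:30–10:15, 10:45–12:00, 12:15–13:00, 13:45–14:45, 15:15–16:45.
Eitan ∩ Kira: 09:30–10:15, 10:45–11:15, 15:15–16:15.
Eitan ∩ Kira ∩ Alice: 11:00–11:15.
Windows ≥ 15 min: 11:00–11:15.
Earliest such window starts at 11:00.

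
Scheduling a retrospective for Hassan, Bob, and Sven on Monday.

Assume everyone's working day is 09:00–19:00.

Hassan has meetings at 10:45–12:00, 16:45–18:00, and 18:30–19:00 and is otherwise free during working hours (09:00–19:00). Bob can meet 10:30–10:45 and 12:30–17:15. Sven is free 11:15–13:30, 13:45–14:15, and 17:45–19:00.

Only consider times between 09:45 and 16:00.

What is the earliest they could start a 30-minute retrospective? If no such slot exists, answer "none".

12:30

Hassan free within 09:00–19:00: 09:00–10:45, 12:00–16:45, 18:00–18:30.
Hassan ∩ Bob: 10:30–10:45, 12:30–16:45.
Hassan ∩ Bob ∩ Sven: 12:30–13:30, 13:45–14:15.
Restricted to 09:45–16:00: 12:30–13:30, 13:45–14:15.
Windows ≥ 30 min: 12:30–13:30, 13:45–14:15.
Earliest such window starts at 12:30.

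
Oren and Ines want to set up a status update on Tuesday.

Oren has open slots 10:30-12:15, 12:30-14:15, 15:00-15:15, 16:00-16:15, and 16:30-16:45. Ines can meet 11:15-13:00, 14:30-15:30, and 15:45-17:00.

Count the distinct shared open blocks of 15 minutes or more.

5

Oren ∩ Ines: 11:15–12:15, 12:30–13:00, 15:00–15:15, 16:00–16:15, 16:30–16:45.
Windows ≥ 15 min: 11:15–12:15, 12:30–13:00, 15:00–15:15, 16:00–16:15, 16:30–16:45.
That's 5 windows.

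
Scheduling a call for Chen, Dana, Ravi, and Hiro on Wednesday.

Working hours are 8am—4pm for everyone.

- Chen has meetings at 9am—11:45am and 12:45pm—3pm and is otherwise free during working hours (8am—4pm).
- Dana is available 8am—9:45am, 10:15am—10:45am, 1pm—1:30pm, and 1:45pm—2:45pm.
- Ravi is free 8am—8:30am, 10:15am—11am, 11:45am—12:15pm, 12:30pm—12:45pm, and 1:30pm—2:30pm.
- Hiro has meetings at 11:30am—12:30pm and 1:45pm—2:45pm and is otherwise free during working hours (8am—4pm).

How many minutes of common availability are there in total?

Chen free within 08:00–16:00: 08:00–09:00, 11:45–12:45, 15:00–16:00.
Hiro free within 08:00–16:00: 08:00–11:30, 12:30–13:45, 14:45–16:00.
Chen ∩ Dana: 08:00–09:00.
Chen ∩ Dana ∩ Ravi: 08:00–08:30.
Chen ∩ Dana ∩ Ravi ∩ Hiro: 08:00–08:30.
Total common minutes: 30.

30 minutes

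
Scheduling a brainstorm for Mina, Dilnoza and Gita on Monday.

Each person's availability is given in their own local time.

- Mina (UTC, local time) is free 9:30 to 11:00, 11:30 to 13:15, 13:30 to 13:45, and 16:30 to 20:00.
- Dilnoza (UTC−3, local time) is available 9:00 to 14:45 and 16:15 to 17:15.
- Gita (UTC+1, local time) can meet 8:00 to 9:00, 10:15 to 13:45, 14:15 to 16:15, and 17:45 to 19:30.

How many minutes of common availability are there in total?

Mina → UTC: 09:30–11:00, 11:30–13:15, 13:30–13:45, 16:30–20:00.
Dilnoza → UTC: 12:00–17:45, 19:15–20:15.
Gita → UTC: 07:00–08:00, 09:15–12:45, 13:15–15:15, 16:45–18:30.
Mina ∩ Dilnoza: 12:00–13:15, 13:30–13:45, 16:30–17:45, 19:15–20:00.
Mina ∩ Dilnoza ∩ Gita: 12:00–12:45, 13:30–13:45, 16:45–17:45.
Total common minutes: 45 + 15 + 60 = 120.

120 minutes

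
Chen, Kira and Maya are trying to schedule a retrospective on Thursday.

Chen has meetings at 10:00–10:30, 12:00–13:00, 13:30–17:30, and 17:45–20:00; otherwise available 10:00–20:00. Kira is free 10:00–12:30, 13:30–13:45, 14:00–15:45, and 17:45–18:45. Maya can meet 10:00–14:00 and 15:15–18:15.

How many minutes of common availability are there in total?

Chen free within 10:00–20:00: 10:30–12:00, 13:00–13:30, 17:30–17:45.
Chen ∩ Kira: 10:30–12:00.
Chen ∩ Kira ∩ Maya: 10:30–12:00.
Total common minutes: 90.

90 minutes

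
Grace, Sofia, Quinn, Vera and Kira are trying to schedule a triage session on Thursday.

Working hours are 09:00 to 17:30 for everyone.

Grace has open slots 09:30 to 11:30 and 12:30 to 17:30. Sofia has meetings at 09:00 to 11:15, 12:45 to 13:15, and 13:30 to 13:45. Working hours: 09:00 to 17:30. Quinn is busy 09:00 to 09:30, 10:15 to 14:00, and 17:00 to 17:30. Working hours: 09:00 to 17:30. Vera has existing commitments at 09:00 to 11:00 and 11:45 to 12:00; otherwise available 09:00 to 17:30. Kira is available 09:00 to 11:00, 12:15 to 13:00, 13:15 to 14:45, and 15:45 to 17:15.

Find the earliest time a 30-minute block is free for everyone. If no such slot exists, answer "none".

Sofia free within 09:00–17:30: 11:15–12:45, 13:15–13:30, 13:45–17:30.
Quinn free within 09:00–17:30: 09:30–10:15, 14:00–17:00.
Vera free within 09:00–17:30: 11:00–11:45, 12:00–17:30.
Grace ∩ Sofia: 11:15–11:30, 12:30–12:45, 13:15–13:30, 13:45–17:30.
Grace ∩ Sofia ∩ Quinn: 14:00–17:00.
Grace ∩ Sofia ∩ Quinn ∩ Vera: 14:00–17:00.
Grace ∩ Sofia ∩ Quinn ∩ Vera ∩ Kira: 14:00–14:45, 15:45–17:00.
Windows ≥ 30 min: 14:00–14:45, 15:45–17:00.
Earliest such window starts at 14:00.

14:00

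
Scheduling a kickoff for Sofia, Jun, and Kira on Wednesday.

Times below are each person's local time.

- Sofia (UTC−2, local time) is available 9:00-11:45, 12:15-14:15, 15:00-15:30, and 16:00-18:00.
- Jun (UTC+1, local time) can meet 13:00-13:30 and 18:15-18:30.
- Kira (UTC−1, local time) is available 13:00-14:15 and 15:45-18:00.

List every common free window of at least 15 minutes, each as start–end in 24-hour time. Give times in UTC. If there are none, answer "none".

Sofia → UTC: 11:00–13:45, 14:15–16:15, 17:00–17:30, 18:00–20:00.
Jun → UTC: 12:00–12:30, 17:15–17:30.
Kira → UTC: 14:00–15:15, 16:45–19:00.
Sofia ∩ Jun: 12:00–12:30, 17:15–17:30.
Sofia ∩ Jun ∩ Kira: 17:15–17:30.
Windows ≥ 15 min: 17:15–17:30.

17:15–17:30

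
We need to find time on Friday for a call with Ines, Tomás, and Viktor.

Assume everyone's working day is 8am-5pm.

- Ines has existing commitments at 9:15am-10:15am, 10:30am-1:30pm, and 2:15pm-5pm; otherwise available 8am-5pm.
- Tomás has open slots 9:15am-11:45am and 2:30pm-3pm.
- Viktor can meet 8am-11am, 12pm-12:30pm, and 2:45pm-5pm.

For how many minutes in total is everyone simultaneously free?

15 minutes

Ines free within 08:00–17:00: 08:00–09:15, 10:15–10:30, 13:30–14:15.
Ines ∩ Tomás: 10:15–10:30.
Ines ∩ Tomás ∩ Viktor: 10:15–10:30.
Total common minutes: 15.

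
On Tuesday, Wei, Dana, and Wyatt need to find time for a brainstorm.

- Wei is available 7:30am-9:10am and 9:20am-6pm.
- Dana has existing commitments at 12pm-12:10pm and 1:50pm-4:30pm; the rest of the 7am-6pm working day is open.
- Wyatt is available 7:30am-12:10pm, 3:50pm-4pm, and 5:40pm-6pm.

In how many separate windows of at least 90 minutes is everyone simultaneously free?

2

Dana free within 07:00–18:00: 07:00–12:00, 12:10–13:50, 16:30–18:00.
Wei ∩ Dana: 07:30–09:10, 09:20–12:00, 12:10–13:50, 16:30–18:00.
Wei ∩ Dana ∩ Wyatt: 07:30–09:10, 09:20–12:00, 17:40–18:00.
Windows ≥ 90 min: 07:30–09:10, 09:20–12:00.
That's 2 windows.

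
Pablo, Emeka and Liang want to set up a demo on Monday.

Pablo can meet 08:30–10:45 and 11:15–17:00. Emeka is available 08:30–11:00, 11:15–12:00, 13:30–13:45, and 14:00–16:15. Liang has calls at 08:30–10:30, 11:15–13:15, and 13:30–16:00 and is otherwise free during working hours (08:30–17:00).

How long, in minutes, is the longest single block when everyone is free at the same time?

15 minutes

Liang free within 08:30–17:00: 10:30–11:15, 13:15–13:30, 16:00–17:00.
Pablo ∩ Emeka: 08:30–10:45, 11:15–12:00, 13:30–13:45, 14:00–16:15.
Pablo ∩ Emeka ∩ Liang: 10:30–10:45, 16:00–16:15.
Common window lengths: 15, 15 min; longest is 15.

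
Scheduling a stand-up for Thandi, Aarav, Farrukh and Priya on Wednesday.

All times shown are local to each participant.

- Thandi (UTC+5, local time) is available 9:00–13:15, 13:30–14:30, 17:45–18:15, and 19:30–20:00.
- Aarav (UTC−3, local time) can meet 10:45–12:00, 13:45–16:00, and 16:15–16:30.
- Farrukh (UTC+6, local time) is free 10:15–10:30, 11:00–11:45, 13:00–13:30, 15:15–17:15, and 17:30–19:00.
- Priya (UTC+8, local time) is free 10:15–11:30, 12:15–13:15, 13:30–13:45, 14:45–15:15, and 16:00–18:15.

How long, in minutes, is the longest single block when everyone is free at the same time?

Thandi → UTC: 04:00–08:15, 08:30–09:30, 12:45–13:15, 14:30–15:00.
Aarav → UTC: 13:45–15:00, 16:45–19:00, 19:15–19:30.
Farrukh → UTC: 04:15–04:30, 05:00–05:45, 07:00–07:30, 09:15–11:15, 11:30–13:00.
Priya → UTC: 02:15–03:30, 04:15–05:15, 05:30–05:45, 06:45–07:15, 08:00–10:15.
Thandi ∩ Aarav: 14:30–15:00.
Thandi ∩ Aarav ∩ Farrukh: (none).
Thandi ∩ Aarav ∩ Farrukh ∩ Priya: (none).
No common window.

0 minutes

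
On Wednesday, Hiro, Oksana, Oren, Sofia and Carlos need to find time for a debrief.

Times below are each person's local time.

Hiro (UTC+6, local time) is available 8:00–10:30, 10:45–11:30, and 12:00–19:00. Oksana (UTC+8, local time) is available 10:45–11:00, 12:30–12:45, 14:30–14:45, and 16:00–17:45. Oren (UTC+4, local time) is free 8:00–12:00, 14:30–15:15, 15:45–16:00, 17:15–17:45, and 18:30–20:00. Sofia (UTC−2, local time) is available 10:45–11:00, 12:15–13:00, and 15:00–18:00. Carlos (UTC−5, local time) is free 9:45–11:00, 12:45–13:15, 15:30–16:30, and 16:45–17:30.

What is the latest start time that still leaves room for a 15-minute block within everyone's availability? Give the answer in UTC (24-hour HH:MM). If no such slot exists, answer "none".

Hiro → UTC: 02:00–04:30, 04:45–05:30, 06:00–13:00.
Oksana → UTC: 02:45–03:00, 04:30–04:45, 06:30–06:45, 08:00–09:45.
Oren → UTC: 04:00–08:00, 10:30–11:15, 11:45–12:00, 13:15–13:45, 14:30–16:00.
Sofia → UTC: 12:45–13:00, 14:15–15:00, 17:00–20:00.
Carlos → UTC: 14:45–16:00, 17:45–18:15, 20:30–21:30, 21:45–22:30.
Hiro ∩ Oksana: 02:45–03:00, 06:30–06:45, 08:00–09:45.
Hiro ∩ Oksana ∩ Oren: 06:30–06:45.
Hiro ∩ Oksana ∩ Oren ∩ Sofia: (none).
Hiro ∩ Oksana ∩ Oren ∩ Sofia ∩ Carlos: (none).
Windows ≥ 15 min: (none).

none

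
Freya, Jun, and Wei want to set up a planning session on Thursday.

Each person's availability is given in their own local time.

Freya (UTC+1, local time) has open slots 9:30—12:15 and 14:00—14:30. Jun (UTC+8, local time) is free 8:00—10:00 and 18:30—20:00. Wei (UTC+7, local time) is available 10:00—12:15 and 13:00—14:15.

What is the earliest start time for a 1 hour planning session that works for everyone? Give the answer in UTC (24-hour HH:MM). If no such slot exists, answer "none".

none

Freya → UTC: 08:30–11:15, 13:00–13:30.
Jun → UTC: 00:00–02:00, 10:30–12:00.
Wei → UTC: 03:00–05:15, 06:00–07:15.
Freya ∩ Jun: 10:30–11:15.
Freya ∩ Jun ∩ Wei: (none).
Windows ≥ 60 min: (none).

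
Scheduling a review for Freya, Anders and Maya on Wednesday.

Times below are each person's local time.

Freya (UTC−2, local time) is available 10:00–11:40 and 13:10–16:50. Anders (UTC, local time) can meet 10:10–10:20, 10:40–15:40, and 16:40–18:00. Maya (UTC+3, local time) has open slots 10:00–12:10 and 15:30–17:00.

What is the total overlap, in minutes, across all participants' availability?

70 minutes

Freya → UTC: 12:00–13:40, 15:10–18:50.
Anders → UTC: 10:10–10:20, 10:40–15:40, 16:40–18:00.
Maya → UTC: 07:00–09:10, 12:30–14:00.
Freya ∩ Anders: 12:00–13:40, 15:10–15:40, 16:40–18:00.
Freya ∩ Anders ∩ Maya: 12:30–13:40.
Total common minutes: 70.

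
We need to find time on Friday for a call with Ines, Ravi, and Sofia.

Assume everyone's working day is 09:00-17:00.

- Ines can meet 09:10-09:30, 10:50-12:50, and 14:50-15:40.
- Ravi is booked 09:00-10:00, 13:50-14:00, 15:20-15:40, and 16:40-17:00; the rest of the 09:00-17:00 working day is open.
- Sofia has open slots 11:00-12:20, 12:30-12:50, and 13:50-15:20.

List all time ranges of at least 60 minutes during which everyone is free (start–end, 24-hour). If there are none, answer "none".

11:00–12:20

Ravi free within 09:00–17:00: 10:00–13:50, 14:00–15:20, 15:40–16:40.
Ines ∩ Ravi: 10:50–12:50, 14:50–15:20.
Ines ∩ Ravi ∩ Sofia: 11:00–12:20, 12:30–12:50, 14:50–15:20.
Windows ≥ 60 min: 11:00–12:20.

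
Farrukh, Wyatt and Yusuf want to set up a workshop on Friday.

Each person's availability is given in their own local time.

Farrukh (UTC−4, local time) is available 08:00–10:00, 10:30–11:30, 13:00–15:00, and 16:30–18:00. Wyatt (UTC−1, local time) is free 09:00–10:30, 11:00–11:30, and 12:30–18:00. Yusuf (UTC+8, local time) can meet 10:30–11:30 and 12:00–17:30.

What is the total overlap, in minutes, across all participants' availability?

0 minutes

Farrukh → UTC: 12:00–14:00, 14:30–15:30, 17:00–19:00, 20:30–22:00.
Wyatt → UTC: 10:00–11:30, 12:00–12:30, 13:30–19:00.
Yusuf → UTC: 02:30–03:30, 04:00–09:30.
Farrukh ∩ Wyatt: 12:00–12:30, 13:30–14:00, 14:30–15:30, 17:00–19:00.
Farrukh ∩ Wyatt ∩ Yusuf: (none).
Total common minutes: 0.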